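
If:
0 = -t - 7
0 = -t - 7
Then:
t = -7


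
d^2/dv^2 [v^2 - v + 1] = 2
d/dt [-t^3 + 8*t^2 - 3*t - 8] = -3*t^2 + 16*t - 3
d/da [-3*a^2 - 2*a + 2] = -6*a - 2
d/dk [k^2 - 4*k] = 2*k - 4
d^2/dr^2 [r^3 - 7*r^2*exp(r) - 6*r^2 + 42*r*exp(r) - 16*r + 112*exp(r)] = -7*r^2*exp(r) + 14*r*exp(r) + 6*r + 182*exp(r) - 12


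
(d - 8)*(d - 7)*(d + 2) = d^3 - 13*d^2 + 26*d + 112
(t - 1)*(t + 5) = t^2 + 4*t - 5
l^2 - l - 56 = (l - 8)*(l + 7)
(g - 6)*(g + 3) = g^2 - 3*g - 18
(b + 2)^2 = b^2 + 4*b + 4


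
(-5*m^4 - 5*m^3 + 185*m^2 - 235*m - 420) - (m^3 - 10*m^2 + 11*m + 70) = -5*m^4 - 6*m^3 + 195*m^2 - 246*m - 490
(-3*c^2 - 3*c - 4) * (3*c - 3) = -9*c^3 - 3*c + 12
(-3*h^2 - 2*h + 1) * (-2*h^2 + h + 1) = 6*h^4 + h^3 - 7*h^2 - h + 1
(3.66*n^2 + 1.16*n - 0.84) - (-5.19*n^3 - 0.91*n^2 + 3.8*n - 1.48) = 5.19*n^3 + 4.57*n^2 - 2.64*n + 0.64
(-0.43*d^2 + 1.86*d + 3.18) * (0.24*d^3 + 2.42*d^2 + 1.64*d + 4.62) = -0.1032*d^5 - 0.5942*d^4 + 4.5592*d^3 + 8.7594*d^2 + 13.8084*d + 14.6916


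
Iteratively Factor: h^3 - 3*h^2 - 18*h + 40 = (h - 2)*(h^2 - h - 20) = (h - 2)*(h + 4)*(h - 5)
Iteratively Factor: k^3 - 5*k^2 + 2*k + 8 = (k + 1)*(k^2 - 6*k + 8) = (k - 2)*(k + 1)*(k - 4)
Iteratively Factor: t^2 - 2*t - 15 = (t - 5)*(t + 3)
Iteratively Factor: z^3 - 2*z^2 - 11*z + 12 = (z + 3)*(z^2 - 5*z + 4) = (z - 1)*(z + 3)*(z - 4)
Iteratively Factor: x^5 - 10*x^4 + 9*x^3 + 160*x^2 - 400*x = (x - 5)*(x^4 - 5*x^3 - 16*x^2 + 80*x) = (x - 5)*(x - 4)*(x^3 - x^2 - 20*x) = (x - 5)^2*(x - 4)*(x^2 + 4*x) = x*(x - 5)^2*(x - 4)*(x + 4)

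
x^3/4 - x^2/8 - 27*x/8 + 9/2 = (x/4 + 1)*(x - 3)*(x - 3/2)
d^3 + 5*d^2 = d^2*(d + 5)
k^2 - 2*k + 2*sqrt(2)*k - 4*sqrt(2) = (k - 2)*(k + 2*sqrt(2))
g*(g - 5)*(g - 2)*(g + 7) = g^4 - 39*g^2 + 70*g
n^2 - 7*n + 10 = (n - 5)*(n - 2)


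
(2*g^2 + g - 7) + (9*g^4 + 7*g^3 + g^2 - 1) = 9*g^4 + 7*g^3 + 3*g^2 + g - 8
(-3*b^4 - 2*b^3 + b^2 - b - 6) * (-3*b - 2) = 9*b^5 + 12*b^4 + b^3 + b^2 + 20*b + 12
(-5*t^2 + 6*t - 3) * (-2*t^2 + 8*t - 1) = 10*t^4 - 52*t^3 + 59*t^2 - 30*t + 3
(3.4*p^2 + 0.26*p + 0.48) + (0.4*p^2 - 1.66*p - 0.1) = 3.8*p^2 - 1.4*p + 0.38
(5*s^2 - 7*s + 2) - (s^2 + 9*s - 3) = 4*s^2 - 16*s + 5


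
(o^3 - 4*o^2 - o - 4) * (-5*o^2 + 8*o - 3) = -5*o^5 + 28*o^4 - 30*o^3 + 24*o^2 - 29*o + 12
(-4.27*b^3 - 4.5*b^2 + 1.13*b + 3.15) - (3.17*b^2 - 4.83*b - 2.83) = -4.27*b^3 - 7.67*b^2 + 5.96*b + 5.98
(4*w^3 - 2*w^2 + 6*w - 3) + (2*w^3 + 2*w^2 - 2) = 6*w^3 + 6*w - 5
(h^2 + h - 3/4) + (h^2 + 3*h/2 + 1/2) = 2*h^2 + 5*h/2 - 1/4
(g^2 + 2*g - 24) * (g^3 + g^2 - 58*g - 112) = g^5 + 3*g^4 - 80*g^3 - 252*g^2 + 1168*g + 2688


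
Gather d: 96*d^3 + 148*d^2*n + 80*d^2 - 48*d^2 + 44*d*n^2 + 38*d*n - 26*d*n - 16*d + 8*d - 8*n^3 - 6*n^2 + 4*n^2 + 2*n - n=96*d^3 + d^2*(148*n + 32) + d*(44*n^2 + 12*n - 8) - 8*n^3 - 2*n^2 + n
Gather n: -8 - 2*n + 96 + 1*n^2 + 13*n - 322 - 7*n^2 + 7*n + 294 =-6*n^2 + 18*n + 60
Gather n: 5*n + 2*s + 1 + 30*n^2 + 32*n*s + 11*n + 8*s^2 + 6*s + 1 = 30*n^2 + n*(32*s + 16) + 8*s^2 + 8*s + 2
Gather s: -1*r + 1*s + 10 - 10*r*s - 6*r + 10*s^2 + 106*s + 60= -7*r + 10*s^2 + s*(107 - 10*r) + 70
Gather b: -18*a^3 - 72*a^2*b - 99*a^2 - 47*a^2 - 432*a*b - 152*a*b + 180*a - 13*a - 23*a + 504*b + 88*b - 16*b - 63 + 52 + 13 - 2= -18*a^3 - 146*a^2 + 144*a + b*(-72*a^2 - 584*a + 576)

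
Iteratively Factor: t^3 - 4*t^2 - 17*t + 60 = (t + 4)*(t^2 - 8*t + 15) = (t - 3)*(t + 4)*(t - 5)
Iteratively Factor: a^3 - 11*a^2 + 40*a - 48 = (a - 4)*(a^2 - 7*a + 12) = (a - 4)^2*(a - 3)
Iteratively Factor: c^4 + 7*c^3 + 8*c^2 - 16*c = (c + 4)*(c^3 + 3*c^2 - 4*c) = (c - 1)*(c + 4)*(c^2 + 4*c) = c*(c - 1)*(c + 4)*(c + 4)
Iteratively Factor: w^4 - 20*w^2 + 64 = (w - 2)*(w^3 + 2*w^2 - 16*w - 32) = (w - 2)*(w + 4)*(w^2 - 2*w - 8) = (w - 2)*(w + 2)*(w + 4)*(w - 4)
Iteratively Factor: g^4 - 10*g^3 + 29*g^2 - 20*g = (g)*(g^3 - 10*g^2 + 29*g - 20) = g*(g - 4)*(g^2 - 6*g + 5) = g*(g - 4)*(g - 1)*(g - 5)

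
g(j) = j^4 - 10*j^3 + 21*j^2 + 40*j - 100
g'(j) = 4*j^3 - 30*j^2 + 42*j + 40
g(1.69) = -12.53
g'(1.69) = 44.60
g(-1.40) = -83.56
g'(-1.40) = -88.58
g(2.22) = 7.18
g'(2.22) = 29.15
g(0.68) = -66.02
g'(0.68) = 55.95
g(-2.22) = 48.40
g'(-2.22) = -244.86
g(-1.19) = -99.00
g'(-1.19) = -59.20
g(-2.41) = 99.28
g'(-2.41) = -291.45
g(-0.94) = -109.96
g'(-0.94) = -29.31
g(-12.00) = 40460.00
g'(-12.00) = -11696.00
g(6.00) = 32.00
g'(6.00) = 76.00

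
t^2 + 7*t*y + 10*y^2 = (t + 2*y)*(t + 5*y)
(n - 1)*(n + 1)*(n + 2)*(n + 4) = n^4 + 6*n^3 + 7*n^2 - 6*n - 8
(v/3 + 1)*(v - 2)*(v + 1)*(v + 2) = v^4/3 + 4*v^3/3 - v^2/3 - 16*v/3 - 4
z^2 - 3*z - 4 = (z - 4)*(z + 1)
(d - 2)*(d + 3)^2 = d^3 + 4*d^2 - 3*d - 18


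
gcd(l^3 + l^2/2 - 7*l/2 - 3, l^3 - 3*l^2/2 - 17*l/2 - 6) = l^2 + 5*l/2 + 3/2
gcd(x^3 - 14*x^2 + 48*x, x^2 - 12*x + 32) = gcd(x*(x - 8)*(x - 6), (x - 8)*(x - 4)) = x - 8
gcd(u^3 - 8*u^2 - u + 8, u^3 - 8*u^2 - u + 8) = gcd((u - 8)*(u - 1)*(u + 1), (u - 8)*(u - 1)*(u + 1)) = u^3 - 8*u^2 - u + 8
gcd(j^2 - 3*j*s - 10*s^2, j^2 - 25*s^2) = -j + 5*s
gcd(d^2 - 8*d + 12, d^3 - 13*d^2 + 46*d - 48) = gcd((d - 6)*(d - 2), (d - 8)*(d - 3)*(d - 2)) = d - 2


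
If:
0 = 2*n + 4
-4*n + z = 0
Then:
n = -2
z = -8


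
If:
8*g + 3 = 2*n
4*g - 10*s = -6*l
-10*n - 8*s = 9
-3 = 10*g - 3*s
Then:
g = -12/25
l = -17/25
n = -21/50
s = -3/5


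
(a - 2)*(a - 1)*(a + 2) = a^3 - a^2 - 4*a + 4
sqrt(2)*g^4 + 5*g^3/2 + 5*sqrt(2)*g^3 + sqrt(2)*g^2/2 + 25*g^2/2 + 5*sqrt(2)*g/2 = g*(g + 5)*(g + sqrt(2))*(sqrt(2)*g + 1/2)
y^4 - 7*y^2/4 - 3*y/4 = y*(y - 3/2)*(y + 1/2)*(y + 1)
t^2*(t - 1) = t^3 - t^2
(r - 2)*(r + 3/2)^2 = r^3 + r^2 - 15*r/4 - 9/2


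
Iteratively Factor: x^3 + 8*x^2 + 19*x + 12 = (x + 3)*(x^2 + 5*x + 4) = (x + 1)*(x + 3)*(x + 4)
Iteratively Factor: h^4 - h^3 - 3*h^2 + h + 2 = (h + 1)*(h^3 - 2*h^2 - h + 2) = (h - 2)*(h + 1)*(h^2 - 1) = (h - 2)*(h + 1)^2*(h - 1)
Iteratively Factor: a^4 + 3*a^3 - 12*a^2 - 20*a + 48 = (a - 2)*(a^3 + 5*a^2 - 2*a - 24) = (a - 2)^2*(a^2 + 7*a + 12) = (a - 2)^2*(a + 4)*(a + 3)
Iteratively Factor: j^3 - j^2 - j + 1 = (j + 1)*(j^2 - 2*j + 1) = (j - 1)*(j + 1)*(j - 1)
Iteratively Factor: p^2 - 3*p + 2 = (p - 2)*(p - 1)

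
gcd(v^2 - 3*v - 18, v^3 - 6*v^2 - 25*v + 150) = v - 6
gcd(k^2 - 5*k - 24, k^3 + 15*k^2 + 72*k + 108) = k + 3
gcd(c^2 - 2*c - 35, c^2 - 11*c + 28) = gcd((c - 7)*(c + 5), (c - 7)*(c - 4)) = c - 7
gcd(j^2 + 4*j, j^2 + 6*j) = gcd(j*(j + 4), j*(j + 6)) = j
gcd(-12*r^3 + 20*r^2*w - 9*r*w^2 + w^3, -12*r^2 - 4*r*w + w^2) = 6*r - w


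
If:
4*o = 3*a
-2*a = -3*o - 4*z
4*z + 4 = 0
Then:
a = 16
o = 12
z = -1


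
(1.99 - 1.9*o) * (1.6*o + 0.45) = -3.04*o^2 + 2.329*o + 0.8955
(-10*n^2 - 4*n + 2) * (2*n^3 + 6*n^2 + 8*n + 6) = -20*n^5 - 68*n^4 - 100*n^3 - 80*n^2 - 8*n + 12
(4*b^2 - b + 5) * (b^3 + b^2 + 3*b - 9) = 4*b^5 + 3*b^4 + 16*b^3 - 34*b^2 + 24*b - 45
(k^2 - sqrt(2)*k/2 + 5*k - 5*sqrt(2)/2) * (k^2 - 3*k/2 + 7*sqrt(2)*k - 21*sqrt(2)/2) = k^4 + 7*k^3/2 + 13*sqrt(2)*k^3/2 - 29*k^2/2 + 91*sqrt(2)*k^2/4 - 195*sqrt(2)*k/4 - 49*k/2 + 105/2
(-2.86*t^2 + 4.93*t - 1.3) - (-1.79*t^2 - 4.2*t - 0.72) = -1.07*t^2 + 9.13*t - 0.58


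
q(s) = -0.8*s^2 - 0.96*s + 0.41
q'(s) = -1.6*s - 0.96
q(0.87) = -1.03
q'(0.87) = -2.35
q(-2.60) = -2.50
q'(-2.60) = 3.20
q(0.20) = 0.19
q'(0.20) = -1.28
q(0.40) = -0.10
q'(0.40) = -1.60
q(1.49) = -2.80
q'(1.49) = -3.34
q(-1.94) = -0.74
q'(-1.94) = 2.14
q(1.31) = -2.22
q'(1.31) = -3.06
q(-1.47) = 0.09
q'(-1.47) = 1.39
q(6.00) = -34.15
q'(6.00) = -10.56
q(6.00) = -34.15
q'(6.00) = -10.56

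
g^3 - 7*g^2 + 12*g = g*(g - 4)*(g - 3)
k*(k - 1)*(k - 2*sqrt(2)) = k^3 - 2*sqrt(2)*k^2 - k^2 + 2*sqrt(2)*k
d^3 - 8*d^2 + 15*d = d*(d - 5)*(d - 3)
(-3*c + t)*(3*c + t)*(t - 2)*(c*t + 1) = -9*c^3*t^2 + 18*c^3*t - 9*c^2*t + 18*c^2 + c*t^4 - 2*c*t^3 + t^3 - 2*t^2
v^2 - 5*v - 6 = (v - 6)*(v + 1)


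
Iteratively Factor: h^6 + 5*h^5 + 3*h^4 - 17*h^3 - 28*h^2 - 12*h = (h + 2)*(h^5 + 3*h^4 - 3*h^3 - 11*h^2 - 6*h) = (h + 2)*(h + 3)*(h^4 - 3*h^2 - 2*h) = (h + 1)*(h + 2)*(h + 3)*(h^3 - h^2 - 2*h) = h*(h + 1)*(h + 2)*(h + 3)*(h^2 - h - 2) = h*(h - 2)*(h + 1)*(h + 2)*(h + 3)*(h + 1)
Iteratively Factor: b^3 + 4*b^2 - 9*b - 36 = (b + 4)*(b^2 - 9) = (b - 3)*(b + 4)*(b + 3)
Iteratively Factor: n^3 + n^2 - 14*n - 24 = (n + 2)*(n^2 - n - 12) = (n + 2)*(n + 3)*(n - 4)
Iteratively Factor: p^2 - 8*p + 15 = (p - 3)*(p - 5)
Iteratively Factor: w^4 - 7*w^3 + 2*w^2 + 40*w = (w + 2)*(w^3 - 9*w^2 + 20*w) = (w - 5)*(w + 2)*(w^2 - 4*w) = w*(w - 5)*(w + 2)*(w - 4)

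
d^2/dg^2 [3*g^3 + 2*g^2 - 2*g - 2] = 18*g + 4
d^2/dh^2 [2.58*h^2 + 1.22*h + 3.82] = 5.16000000000000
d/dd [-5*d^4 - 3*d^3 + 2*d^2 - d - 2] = -20*d^3 - 9*d^2 + 4*d - 1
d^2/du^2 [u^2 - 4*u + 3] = 2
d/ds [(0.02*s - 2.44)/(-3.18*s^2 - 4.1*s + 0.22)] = (0.0636*s^2 - 15.5184*s - 9.9996)/(10.1124*s^4 + 26.076*s^3 + 15.4108*s^2 - 1.804*s + 0.0484)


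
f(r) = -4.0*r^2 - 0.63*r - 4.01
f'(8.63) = -69.67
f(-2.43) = -26.10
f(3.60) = -58.12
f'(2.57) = -21.19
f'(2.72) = -22.39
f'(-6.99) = 55.29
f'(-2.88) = 22.41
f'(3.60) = -29.43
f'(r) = -8.0*r - 0.63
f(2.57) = -32.05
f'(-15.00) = 119.37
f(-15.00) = -894.56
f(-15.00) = -894.56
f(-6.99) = -195.05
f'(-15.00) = 119.37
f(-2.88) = -35.37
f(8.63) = -307.35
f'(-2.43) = 18.81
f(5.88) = -146.01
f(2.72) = -35.32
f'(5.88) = -47.67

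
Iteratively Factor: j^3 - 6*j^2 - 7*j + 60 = (j - 5)*(j^2 - j - 12) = (j - 5)*(j - 4)*(j + 3)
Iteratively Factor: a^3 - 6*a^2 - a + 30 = (a - 3)*(a^2 - 3*a - 10) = (a - 5)*(a - 3)*(a + 2)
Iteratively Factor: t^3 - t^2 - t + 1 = (t + 1)*(t^2 - 2*t + 1) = (t - 1)*(t + 1)*(t - 1)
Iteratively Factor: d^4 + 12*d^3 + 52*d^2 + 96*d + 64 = (d + 2)*(d^3 + 10*d^2 + 32*d + 32) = (d + 2)^2*(d^2 + 8*d + 16) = (d + 2)^2*(d + 4)*(d + 4)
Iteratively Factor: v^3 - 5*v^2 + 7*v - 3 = (v - 1)*(v^2 - 4*v + 3) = (v - 3)*(v - 1)*(v - 1)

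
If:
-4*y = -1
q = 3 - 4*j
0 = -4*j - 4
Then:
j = -1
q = 7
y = 1/4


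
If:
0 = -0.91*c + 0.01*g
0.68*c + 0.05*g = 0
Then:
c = 0.00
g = 0.00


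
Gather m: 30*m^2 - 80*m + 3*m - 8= 30*m^2 - 77*m - 8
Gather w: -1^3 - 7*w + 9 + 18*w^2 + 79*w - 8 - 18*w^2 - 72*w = 0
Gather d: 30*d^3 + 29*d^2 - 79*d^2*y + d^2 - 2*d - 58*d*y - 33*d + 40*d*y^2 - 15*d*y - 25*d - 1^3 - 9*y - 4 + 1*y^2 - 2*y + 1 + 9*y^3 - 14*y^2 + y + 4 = 30*d^3 + d^2*(30 - 79*y) + d*(40*y^2 - 73*y - 60) + 9*y^3 - 13*y^2 - 10*y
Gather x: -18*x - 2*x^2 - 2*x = -2*x^2 - 20*x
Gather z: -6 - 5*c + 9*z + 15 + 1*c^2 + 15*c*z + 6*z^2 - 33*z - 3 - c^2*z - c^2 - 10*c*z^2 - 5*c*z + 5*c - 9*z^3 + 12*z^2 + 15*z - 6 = -9*z^3 + z^2*(18 - 10*c) + z*(-c^2 + 10*c - 9)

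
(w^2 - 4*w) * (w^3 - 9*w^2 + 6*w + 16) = w^5 - 13*w^4 + 42*w^3 - 8*w^2 - 64*w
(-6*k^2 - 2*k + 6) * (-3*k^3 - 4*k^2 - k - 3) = 18*k^5 + 30*k^4 - 4*k^3 - 4*k^2 - 18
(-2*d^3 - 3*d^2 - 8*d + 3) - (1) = -2*d^3 - 3*d^2 - 8*d + 2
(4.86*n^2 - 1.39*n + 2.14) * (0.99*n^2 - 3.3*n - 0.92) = 4.8114*n^4 - 17.4141*n^3 + 2.2344*n^2 - 5.7832*n - 1.9688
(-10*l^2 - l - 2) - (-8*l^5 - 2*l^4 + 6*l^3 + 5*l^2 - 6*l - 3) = 8*l^5 + 2*l^4 - 6*l^3 - 15*l^2 + 5*l + 1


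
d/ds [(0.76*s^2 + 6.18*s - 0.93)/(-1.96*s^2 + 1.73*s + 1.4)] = (13.4276*s^2 - 1.5176*s + 10.2609)/(3.8416*s^4 - 6.7816*s^3 - 2.4951*s^2 + 4.844*s + 1.96)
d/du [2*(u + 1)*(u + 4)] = 4*u + 10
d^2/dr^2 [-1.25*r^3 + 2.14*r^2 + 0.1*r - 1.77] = 4.28 - 7.5*r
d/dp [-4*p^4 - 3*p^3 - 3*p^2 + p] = -16*p^3 - 9*p^2 - 6*p + 1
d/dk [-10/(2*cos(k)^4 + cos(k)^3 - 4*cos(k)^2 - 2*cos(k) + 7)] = 160*(8*sin(k)^2*cos(k) + 3*sin(k)^2 - 1)*sin(k)/(8*sin(k)^4 - 5*cos(k) + cos(3*k) + 20)^2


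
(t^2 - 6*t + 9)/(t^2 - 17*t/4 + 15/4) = 4*(t - 3)/(4*t - 5)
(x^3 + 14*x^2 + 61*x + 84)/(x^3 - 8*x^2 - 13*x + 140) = (x^2 + 10*x + 21)/(x^2 - 12*x + 35)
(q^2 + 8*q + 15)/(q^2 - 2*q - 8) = (q^2 + 8*q + 15)/(q^2 - 2*q - 8)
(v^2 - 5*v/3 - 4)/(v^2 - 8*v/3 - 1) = (3*v + 4)/(3*v + 1)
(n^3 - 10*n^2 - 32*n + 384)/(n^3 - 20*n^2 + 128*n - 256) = (n + 6)/(n - 4)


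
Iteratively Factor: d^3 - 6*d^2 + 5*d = (d)*(d^2 - 6*d + 5) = d*(d - 5)*(d - 1)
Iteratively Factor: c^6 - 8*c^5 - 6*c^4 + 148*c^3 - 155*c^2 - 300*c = (c)*(c^5 - 8*c^4 - 6*c^3 + 148*c^2 - 155*c - 300) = c*(c + 4)*(c^4 - 12*c^3 + 42*c^2 - 20*c - 75) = c*(c - 5)*(c + 4)*(c^3 - 7*c^2 + 7*c + 15) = c*(c - 5)*(c + 1)*(c + 4)*(c^2 - 8*c + 15) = c*(c - 5)*(c - 3)*(c + 1)*(c + 4)*(c - 5)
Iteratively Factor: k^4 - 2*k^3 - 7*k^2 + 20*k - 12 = (k - 2)*(k^3 - 7*k + 6) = (k - 2)*(k - 1)*(k^2 + k - 6) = (k - 2)^2*(k - 1)*(k + 3)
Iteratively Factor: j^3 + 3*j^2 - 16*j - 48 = (j + 4)*(j^2 - j - 12) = (j + 3)*(j + 4)*(j - 4)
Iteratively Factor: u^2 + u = (u + 1)*(u)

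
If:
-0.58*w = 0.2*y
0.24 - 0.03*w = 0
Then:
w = 8.00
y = -23.20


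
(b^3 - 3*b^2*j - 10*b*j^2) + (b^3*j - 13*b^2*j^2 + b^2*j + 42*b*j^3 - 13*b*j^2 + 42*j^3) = b^3*j + b^3 - 13*b^2*j^2 - 2*b^2*j + 42*b*j^3 - 23*b*j^2 + 42*j^3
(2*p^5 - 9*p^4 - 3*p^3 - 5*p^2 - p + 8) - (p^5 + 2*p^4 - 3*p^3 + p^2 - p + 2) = p^5 - 11*p^4 - 6*p^2 + 6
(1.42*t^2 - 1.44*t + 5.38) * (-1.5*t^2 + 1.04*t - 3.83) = -2.13*t^4 + 3.6368*t^3 - 15.0062*t^2 + 11.1104*t - 20.6054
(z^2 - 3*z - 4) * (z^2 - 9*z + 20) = z^4 - 12*z^3 + 43*z^2 - 24*z - 80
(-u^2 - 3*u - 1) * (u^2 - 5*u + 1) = -u^4 + 2*u^3 + 13*u^2 + 2*u - 1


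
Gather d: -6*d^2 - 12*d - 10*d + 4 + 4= -6*d^2 - 22*d + 8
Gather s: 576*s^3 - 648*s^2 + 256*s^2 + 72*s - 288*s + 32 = 576*s^3 - 392*s^2 - 216*s + 32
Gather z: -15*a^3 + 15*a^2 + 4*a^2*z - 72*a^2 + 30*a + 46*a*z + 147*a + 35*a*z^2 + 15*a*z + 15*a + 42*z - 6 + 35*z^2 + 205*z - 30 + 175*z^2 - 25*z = -15*a^3 - 57*a^2 + 192*a + z^2*(35*a + 210) + z*(4*a^2 + 61*a + 222) - 36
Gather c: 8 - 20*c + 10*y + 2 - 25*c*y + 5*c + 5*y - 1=c*(-25*y - 15) + 15*y + 9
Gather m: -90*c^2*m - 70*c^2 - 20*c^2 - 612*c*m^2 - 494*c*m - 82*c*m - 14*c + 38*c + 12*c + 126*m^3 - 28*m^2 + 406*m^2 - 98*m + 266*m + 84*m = -90*c^2 + 36*c + 126*m^3 + m^2*(378 - 612*c) + m*(-90*c^2 - 576*c + 252)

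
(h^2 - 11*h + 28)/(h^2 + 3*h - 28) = (h - 7)/(h + 7)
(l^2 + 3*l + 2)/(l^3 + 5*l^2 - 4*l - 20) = (l + 1)/(l^2 + 3*l - 10)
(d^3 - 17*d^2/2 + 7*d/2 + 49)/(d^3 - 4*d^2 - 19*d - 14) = (d - 7/2)/(d + 1)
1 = 1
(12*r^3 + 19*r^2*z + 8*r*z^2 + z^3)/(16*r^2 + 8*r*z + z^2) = (3*r^2 + 4*r*z + z^2)/(4*r + z)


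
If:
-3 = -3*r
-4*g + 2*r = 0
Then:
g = 1/2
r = 1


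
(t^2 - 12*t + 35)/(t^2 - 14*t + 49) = (t - 5)/(t - 7)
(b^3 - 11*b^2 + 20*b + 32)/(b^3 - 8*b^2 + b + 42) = (b^3 - 11*b^2 + 20*b + 32)/(b^3 - 8*b^2 + b + 42)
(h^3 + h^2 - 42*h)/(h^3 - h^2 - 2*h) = (-h^2 - h + 42)/(-h^2 + h + 2)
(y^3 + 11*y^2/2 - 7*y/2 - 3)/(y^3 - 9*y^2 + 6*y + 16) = (2*y^3 + 11*y^2 - 7*y - 6)/(2*(y^3 - 9*y^2 + 6*y + 16))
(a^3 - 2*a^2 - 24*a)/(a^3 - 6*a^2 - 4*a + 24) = a*(a + 4)/(a^2 - 4)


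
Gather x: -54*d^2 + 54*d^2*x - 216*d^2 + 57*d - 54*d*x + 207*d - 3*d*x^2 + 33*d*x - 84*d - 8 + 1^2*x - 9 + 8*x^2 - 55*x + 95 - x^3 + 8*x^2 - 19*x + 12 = -270*d^2 + 180*d - x^3 + x^2*(16 - 3*d) + x*(54*d^2 - 21*d - 73) + 90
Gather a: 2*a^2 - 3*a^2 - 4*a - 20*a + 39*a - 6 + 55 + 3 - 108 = -a^2 + 15*a - 56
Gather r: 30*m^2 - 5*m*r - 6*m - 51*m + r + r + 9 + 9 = 30*m^2 - 57*m + r*(2 - 5*m) + 18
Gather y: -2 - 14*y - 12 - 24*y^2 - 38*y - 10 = -24*y^2 - 52*y - 24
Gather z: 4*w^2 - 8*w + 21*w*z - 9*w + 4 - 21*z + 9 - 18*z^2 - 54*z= 4*w^2 - 17*w - 18*z^2 + z*(21*w - 75) + 13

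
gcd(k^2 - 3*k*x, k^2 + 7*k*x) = k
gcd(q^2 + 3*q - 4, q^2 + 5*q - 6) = q - 1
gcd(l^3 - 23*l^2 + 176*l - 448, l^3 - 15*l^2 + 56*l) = l^2 - 15*l + 56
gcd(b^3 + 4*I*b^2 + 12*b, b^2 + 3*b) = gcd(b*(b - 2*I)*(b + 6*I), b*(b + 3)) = b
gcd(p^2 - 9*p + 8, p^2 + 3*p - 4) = p - 1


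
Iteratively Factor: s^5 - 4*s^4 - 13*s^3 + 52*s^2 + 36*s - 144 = (s + 2)*(s^4 - 6*s^3 - s^2 + 54*s - 72) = (s - 3)*(s + 2)*(s^3 - 3*s^2 - 10*s + 24) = (s - 3)*(s + 2)*(s + 3)*(s^2 - 6*s + 8) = (s - 4)*(s - 3)*(s + 2)*(s + 3)*(s - 2)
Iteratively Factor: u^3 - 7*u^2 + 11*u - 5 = (u - 1)*(u^2 - 6*u + 5) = (u - 1)^2*(u - 5)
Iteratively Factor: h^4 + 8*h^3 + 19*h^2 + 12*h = (h + 4)*(h^3 + 4*h^2 + 3*h) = (h + 3)*(h + 4)*(h^2 + h) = h*(h + 3)*(h + 4)*(h + 1)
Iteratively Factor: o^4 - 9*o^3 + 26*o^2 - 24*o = (o)*(o^3 - 9*o^2 + 26*o - 24) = o*(o - 2)*(o^2 - 7*o + 12) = o*(o - 3)*(o - 2)*(o - 4)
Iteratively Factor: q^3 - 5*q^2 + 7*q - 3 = (q - 1)*(q^2 - 4*q + 3) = (q - 3)*(q - 1)*(q - 1)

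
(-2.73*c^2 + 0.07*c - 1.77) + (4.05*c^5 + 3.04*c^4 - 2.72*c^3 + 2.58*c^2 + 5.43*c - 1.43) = 4.05*c^5 + 3.04*c^4 - 2.72*c^3 - 0.15*c^2 + 5.5*c - 3.2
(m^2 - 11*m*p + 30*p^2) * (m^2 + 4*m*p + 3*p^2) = m^4 - 7*m^3*p - 11*m^2*p^2 + 87*m*p^3 + 90*p^4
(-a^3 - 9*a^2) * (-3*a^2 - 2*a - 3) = 3*a^5 + 29*a^4 + 21*a^3 + 27*a^2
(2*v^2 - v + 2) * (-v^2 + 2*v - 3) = -2*v^4 + 5*v^3 - 10*v^2 + 7*v - 6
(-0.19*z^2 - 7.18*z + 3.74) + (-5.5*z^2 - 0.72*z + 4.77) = -5.69*z^2 - 7.9*z + 8.51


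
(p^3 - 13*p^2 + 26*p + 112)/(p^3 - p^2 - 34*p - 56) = (p - 8)/(p + 4)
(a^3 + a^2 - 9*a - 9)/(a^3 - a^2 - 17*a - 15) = (a - 3)/(a - 5)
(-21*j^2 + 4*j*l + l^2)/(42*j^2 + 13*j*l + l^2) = (-3*j + l)/(6*j + l)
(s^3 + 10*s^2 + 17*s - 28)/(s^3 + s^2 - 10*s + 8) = (s + 7)/(s - 2)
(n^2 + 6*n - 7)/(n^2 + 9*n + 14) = (n - 1)/(n + 2)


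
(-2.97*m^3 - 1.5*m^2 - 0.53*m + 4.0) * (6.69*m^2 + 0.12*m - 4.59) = -19.8693*m^5 - 10.3914*m^4 + 9.9066*m^3 + 33.5814*m^2 + 2.9127*m - 18.36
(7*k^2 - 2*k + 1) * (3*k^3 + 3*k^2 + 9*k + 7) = 21*k^5 + 15*k^4 + 60*k^3 + 34*k^2 - 5*k + 7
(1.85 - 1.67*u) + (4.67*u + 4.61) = 3.0*u + 6.46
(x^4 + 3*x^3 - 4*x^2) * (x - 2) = x^5 + x^4 - 10*x^3 + 8*x^2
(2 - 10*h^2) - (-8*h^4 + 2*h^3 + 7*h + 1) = 8*h^4 - 2*h^3 - 10*h^2 - 7*h + 1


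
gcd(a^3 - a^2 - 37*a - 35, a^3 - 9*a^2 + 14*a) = a - 7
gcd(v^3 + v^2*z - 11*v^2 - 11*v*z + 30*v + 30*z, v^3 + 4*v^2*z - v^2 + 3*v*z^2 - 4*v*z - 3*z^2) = v + z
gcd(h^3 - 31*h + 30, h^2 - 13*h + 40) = h - 5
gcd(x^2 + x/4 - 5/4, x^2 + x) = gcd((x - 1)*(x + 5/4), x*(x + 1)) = 1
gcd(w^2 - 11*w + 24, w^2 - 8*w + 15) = w - 3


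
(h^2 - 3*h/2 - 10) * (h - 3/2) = h^3 - 3*h^2 - 31*h/4 + 15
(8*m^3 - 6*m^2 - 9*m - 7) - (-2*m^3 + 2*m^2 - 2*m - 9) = 10*m^3 - 8*m^2 - 7*m + 2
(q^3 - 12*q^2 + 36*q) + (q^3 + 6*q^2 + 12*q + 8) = 2*q^3 - 6*q^2 + 48*q + 8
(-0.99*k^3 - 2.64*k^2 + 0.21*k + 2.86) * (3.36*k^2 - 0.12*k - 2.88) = -3.3264*k^5 - 8.7516*k^4 + 3.8736*k^3 + 17.1876*k^2 - 0.948*k - 8.2368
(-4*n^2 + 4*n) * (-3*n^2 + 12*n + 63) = 12*n^4 - 60*n^3 - 204*n^2 + 252*n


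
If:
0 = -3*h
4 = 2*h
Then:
No Solution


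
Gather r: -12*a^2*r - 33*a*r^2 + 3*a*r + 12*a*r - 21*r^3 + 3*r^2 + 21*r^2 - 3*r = -21*r^3 + r^2*(24 - 33*a) + r*(-12*a^2 + 15*a - 3)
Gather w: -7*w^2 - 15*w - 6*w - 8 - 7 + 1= -7*w^2 - 21*w - 14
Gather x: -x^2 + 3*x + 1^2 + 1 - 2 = -x^2 + 3*x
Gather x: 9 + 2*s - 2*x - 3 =2*s - 2*x + 6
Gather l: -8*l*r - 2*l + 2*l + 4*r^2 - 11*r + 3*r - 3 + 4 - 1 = -8*l*r + 4*r^2 - 8*r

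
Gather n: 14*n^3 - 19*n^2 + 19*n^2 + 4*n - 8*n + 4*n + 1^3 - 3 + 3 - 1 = 14*n^3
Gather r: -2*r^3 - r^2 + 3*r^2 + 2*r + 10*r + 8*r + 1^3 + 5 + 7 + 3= -2*r^3 + 2*r^2 + 20*r + 16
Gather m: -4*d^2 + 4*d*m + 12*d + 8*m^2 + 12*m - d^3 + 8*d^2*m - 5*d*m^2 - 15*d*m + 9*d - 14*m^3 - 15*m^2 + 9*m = -d^3 - 4*d^2 + 21*d - 14*m^3 + m^2*(-5*d - 7) + m*(8*d^2 - 11*d + 21)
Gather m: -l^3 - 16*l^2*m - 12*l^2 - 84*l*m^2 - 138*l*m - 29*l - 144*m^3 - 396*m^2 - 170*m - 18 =-l^3 - 12*l^2 - 29*l - 144*m^3 + m^2*(-84*l - 396) + m*(-16*l^2 - 138*l - 170) - 18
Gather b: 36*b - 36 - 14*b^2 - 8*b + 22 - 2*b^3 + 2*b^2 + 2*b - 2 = -2*b^3 - 12*b^2 + 30*b - 16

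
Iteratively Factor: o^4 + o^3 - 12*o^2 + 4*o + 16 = (o + 1)*(o^3 - 12*o + 16) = (o + 1)*(o + 4)*(o^2 - 4*o + 4) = (o - 2)*(o + 1)*(o + 4)*(o - 2)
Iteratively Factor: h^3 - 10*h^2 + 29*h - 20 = (h - 1)*(h^2 - 9*h + 20) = (h - 4)*(h - 1)*(h - 5)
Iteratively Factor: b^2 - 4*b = (b)*(b - 4)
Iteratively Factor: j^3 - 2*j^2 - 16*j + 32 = (j - 2)*(j^2 - 16) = (j - 4)*(j - 2)*(j + 4)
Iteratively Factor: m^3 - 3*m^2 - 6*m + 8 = (m + 2)*(m^2 - 5*m + 4) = (m - 1)*(m + 2)*(m - 4)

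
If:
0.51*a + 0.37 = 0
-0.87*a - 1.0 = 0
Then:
No Solution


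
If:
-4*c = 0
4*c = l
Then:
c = 0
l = 0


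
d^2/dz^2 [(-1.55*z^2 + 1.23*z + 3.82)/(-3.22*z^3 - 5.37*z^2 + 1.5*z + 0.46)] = (32.14204*z^6 - 76.5187920000001*z^5 - 557.978988*z^4 - 1082.558402*z^3 - 549.1278*z^2 + 132.44142*z - 33.708968)/(33.386248*z^9 + 167.034924*z^8 + 231.906654*z^7 - 15.076839*z^6 - 155.755314*z^5 + 9.783378*z^4 + 20.900856*z^3 + 0.303876*z^2 - 0.9522*z - 0.097336)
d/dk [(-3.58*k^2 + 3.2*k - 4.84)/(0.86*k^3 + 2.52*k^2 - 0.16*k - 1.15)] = (3.0788*k^4 - 5.504*k^3 + 4.996*k^2 + 32.6276*k - 4.4544)/(0.7396*k^6 + 4.3344*k^5 + 6.0752*k^4 - 2.7844*k^3 - 5.7704*k^2 + 0.368*k + 1.3225)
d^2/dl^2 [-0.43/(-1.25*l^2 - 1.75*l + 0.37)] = (-1.34375*l^2 - 1.88125*l + 0.43*(2.5*l + 1.75)*(5.0*l + 3.5) + 0.39775)/(1.25*l^2 + 1.75*l - 0.37)^3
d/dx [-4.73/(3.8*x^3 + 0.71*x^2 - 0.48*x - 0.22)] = (53.922*x^2 + 6.7166*x - 2.2704)/(3.8*x^3 + 0.71*x^2 - 0.48*x - 0.22)^2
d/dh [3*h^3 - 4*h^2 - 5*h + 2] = 9*h^2 - 8*h - 5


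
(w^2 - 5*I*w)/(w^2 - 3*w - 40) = w*(-w + 5*I)/(-w^2 + 3*w + 40)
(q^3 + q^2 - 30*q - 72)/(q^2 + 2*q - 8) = (q^2 - 3*q - 18)/(q - 2)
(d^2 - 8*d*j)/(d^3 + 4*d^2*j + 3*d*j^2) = (d - 8*j)/(d^2 + 4*d*j + 3*j^2)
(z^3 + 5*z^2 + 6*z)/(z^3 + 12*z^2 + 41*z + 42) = z/(z + 7)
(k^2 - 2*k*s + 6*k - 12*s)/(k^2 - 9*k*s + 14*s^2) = (-k - 6)/(-k + 7*s)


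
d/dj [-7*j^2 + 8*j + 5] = 8 - 14*j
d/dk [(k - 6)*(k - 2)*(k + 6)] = 3*k^2 - 4*k - 36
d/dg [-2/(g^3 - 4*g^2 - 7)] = 2*g*(3*g - 8)/(-g^3 + 4*g^2 + 7)^2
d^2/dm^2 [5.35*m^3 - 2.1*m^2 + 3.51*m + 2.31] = 32.1*m - 4.2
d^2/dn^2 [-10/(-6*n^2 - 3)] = 40*(6*n^2 - 1)/(3*(2*n^2 + 1)^3)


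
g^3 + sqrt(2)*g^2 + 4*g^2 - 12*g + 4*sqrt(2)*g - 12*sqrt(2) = (g - 2)*(g + 6)*(g + sqrt(2))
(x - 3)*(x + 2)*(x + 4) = x^3 + 3*x^2 - 10*x - 24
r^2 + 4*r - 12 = (r - 2)*(r + 6)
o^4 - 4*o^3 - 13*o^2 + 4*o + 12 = (o - 6)*(o - 1)*(o + 1)*(o + 2)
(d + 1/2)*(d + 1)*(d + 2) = d^3 + 7*d^2/2 + 7*d/2 + 1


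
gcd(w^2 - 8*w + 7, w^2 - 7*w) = w - 7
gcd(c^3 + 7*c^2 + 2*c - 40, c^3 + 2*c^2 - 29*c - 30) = 1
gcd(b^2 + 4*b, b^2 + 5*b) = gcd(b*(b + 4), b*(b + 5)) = b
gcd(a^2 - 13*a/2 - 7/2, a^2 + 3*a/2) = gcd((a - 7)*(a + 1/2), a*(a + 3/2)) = 1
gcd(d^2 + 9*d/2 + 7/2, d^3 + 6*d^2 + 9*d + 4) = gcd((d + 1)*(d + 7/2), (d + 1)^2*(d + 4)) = d + 1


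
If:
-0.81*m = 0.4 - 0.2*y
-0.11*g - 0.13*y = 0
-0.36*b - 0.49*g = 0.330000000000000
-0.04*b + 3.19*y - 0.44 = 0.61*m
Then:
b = -0.86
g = -0.04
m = -0.49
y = 0.03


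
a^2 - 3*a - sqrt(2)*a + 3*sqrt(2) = (a - 3)*(a - sqrt(2))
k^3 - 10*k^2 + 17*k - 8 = (k - 8)*(k - 1)^2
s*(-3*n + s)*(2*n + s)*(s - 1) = -6*n^2*s^2 + 6*n^2*s - n*s^3 + n*s^2 + s^4 - s^3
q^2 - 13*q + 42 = (q - 7)*(q - 6)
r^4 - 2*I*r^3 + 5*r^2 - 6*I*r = r*(r - 3*I)*(r - I)*(r + 2*I)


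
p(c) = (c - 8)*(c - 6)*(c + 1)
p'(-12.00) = 778.00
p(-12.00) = -3960.00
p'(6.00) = -14.00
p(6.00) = 0.00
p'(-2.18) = 104.94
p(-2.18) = -98.26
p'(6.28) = -10.96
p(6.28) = -3.51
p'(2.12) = -7.64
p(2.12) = 71.18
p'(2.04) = -6.56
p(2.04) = 71.75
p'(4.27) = -22.32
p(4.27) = 34.01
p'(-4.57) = 215.47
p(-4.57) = -474.33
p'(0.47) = 22.44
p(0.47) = 61.21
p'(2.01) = -6.14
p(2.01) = 71.94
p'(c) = (c - 8)*(c - 6) + (c - 8)*(c + 1) + (c - 6)*(c + 1) = 3*c^2 - 26*c + 34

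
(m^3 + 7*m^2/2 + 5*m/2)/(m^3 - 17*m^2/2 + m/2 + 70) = m*(m + 1)/(m^2 - 11*m + 28)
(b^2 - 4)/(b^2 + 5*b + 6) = (b - 2)/(b + 3)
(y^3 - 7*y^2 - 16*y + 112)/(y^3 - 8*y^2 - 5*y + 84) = (y + 4)/(y + 3)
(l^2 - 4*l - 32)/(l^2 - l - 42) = (-l^2 + 4*l + 32)/(-l^2 + l + 42)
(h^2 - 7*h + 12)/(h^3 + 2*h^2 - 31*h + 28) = (h - 3)/(h^2 + 6*h - 7)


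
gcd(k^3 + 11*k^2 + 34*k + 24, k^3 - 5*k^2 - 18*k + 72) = k + 4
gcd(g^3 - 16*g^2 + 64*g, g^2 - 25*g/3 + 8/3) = g - 8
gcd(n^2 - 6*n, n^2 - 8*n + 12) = n - 6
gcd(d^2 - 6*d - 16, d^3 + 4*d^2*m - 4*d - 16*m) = d + 2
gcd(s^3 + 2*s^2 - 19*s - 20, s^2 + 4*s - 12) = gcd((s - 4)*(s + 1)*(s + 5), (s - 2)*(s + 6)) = 1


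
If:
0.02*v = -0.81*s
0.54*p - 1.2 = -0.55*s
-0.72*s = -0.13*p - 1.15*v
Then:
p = 2.22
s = 0.01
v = -0.25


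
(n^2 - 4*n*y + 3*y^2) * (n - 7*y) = n^3 - 11*n^2*y + 31*n*y^2 - 21*y^3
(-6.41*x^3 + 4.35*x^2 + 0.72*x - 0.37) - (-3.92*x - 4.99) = -6.41*x^3 + 4.35*x^2 + 4.64*x + 4.62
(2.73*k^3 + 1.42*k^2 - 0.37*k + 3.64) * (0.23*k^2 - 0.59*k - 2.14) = 0.6279*k^5 - 1.2841*k^4 - 6.7651*k^3 - 1.9833*k^2 - 1.3558*k - 7.7896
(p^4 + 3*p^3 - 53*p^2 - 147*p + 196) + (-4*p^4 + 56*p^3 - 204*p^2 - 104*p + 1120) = -3*p^4 + 59*p^3 - 257*p^2 - 251*p + 1316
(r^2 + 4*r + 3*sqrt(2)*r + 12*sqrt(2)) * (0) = 0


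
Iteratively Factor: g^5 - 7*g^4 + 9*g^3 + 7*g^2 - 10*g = (g - 1)*(g^4 - 6*g^3 + 3*g^2 + 10*g) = g*(g - 1)*(g^3 - 6*g^2 + 3*g + 10) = g*(g - 2)*(g - 1)*(g^2 - 4*g - 5) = g*(g - 2)*(g - 1)*(g + 1)*(g - 5)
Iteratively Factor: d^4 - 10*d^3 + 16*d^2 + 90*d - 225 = (d - 5)*(d^3 - 5*d^2 - 9*d + 45) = (d - 5)*(d + 3)*(d^2 - 8*d + 15) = (d - 5)^2*(d + 3)*(d - 3)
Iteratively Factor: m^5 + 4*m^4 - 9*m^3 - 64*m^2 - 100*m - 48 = (m + 2)*(m^4 + 2*m^3 - 13*m^2 - 38*m - 24) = (m + 1)*(m + 2)*(m^3 + m^2 - 14*m - 24) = (m - 4)*(m + 1)*(m + 2)*(m^2 + 5*m + 6) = (m - 4)*(m + 1)*(m + 2)^2*(m + 3)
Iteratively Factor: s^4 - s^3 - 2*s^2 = (s - 2)*(s^3 + s^2) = s*(s - 2)*(s^2 + s) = s^2*(s - 2)*(s + 1)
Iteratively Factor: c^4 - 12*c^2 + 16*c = (c)*(c^3 - 12*c + 16) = c*(c - 2)*(c^2 + 2*c - 8) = c*(c - 2)*(c + 4)*(c - 2)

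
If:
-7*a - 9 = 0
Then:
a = -9/7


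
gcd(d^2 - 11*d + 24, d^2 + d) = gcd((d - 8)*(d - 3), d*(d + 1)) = 1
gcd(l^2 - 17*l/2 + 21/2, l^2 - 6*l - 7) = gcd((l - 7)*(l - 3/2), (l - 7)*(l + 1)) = l - 7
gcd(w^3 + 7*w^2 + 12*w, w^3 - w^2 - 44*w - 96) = w^2 + 7*w + 12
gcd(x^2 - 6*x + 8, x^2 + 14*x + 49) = 1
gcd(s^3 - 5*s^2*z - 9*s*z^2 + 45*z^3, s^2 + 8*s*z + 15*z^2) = s + 3*z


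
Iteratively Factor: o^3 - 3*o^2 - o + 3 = (o - 1)*(o^2 - 2*o - 3) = (o - 3)*(o - 1)*(o + 1)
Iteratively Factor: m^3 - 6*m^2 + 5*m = (m - 5)*(m^2 - m) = (m - 5)*(m - 1)*(m)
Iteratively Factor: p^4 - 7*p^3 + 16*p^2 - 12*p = (p)*(p^3 - 7*p^2 + 16*p - 12) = p*(p - 2)*(p^2 - 5*p + 6) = p*(p - 3)*(p - 2)*(p - 2)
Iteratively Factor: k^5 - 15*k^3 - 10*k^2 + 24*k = (k)*(k^4 - 15*k^2 - 10*k + 24) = k*(k + 3)*(k^3 - 3*k^2 - 6*k + 8) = k*(k - 4)*(k + 3)*(k^2 + k - 2) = k*(k - 4)*(k - 1)*(k + 3)*(k + 2)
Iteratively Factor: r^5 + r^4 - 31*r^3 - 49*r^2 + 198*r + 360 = (r - 3)*(r^4 + 4*r^3 - 19*r^2 - 106*r - 120) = (r - 3)*(r + 2)*(r^3 + 2*r^2 - 23*r - 60) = (r - 3)*(r + 2)*(r + 4)*(r^2 - 2*r - 15) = (r - 5)*(r - 3)*(r + 2)*(r + 4)*(r + 3)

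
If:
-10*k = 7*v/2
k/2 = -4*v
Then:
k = 0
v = 0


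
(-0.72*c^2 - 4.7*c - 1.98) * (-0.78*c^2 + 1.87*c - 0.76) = 0.5616*c^4 + 2.3196*c^3 - 6.6974*c^2 - 0.1306*c + 1.5048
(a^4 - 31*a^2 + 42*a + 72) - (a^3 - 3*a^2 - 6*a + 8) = a^4 - a^3 - 28*a^2 + 48*a + 64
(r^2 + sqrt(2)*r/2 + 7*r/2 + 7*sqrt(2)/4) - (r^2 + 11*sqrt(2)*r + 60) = -21*sqrt(2)*r/2 + 7*r/2 - 60 + 7*sqrt(2)/4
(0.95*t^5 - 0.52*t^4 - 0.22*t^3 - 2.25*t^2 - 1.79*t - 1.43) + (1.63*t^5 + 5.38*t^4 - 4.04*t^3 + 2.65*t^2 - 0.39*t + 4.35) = 2.58*t^5 + 4.86*t^4 - 4.26*t^3 + 0.4*t^2 - 2.18*t + 2.92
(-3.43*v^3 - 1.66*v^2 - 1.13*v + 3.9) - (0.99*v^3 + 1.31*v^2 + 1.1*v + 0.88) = -4.42*v^3 - 2.97*v^2 - 2.23*v + 3.02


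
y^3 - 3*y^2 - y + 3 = (y - 3)*(y - 1)*(y + 1)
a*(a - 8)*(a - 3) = a^3 - 11*a^2 + 24*a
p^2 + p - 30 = (p - 5)*(p + 6)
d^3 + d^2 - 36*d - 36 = (d - 6)*(d + 1)*(d + 6)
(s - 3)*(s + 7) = s^2 + 4*s - 21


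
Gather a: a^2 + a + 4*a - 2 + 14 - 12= a^2 + 5*a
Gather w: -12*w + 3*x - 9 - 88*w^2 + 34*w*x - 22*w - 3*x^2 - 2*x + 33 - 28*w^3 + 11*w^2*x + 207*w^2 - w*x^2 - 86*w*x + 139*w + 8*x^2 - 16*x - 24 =-28*w^3 + w^2*(11*x + 119) + w*(-x^2 - 52*x + 105) + 5*x^2 - 15*x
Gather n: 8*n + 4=8*n + 4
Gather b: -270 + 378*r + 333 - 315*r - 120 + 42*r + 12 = 105*r - 45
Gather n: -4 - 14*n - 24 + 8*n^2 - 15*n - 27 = 8*n^2 - 29*n - 55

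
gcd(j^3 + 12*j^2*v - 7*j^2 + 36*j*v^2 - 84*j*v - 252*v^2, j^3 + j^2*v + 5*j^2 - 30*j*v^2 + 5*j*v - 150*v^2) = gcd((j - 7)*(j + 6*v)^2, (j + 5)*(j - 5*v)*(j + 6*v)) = j + 6*v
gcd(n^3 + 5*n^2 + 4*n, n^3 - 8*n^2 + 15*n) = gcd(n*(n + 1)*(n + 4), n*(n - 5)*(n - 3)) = n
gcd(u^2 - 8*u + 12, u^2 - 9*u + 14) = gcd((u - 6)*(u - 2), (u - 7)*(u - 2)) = u - 2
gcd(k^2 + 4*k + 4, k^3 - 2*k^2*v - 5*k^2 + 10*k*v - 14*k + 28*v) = k + 2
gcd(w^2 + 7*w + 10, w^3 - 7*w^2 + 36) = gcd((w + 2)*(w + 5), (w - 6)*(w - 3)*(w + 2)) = w + 2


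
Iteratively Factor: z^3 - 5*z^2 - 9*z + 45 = (z - 3)*(z^2 - 2*z - 15) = (z - 3)*(z + 3)*(z - 5)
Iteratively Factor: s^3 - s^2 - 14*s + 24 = (s - 2)*(s^2 + s - 12) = (s - 3)*(s - 2)*(s + 4)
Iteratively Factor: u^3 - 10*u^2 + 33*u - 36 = (u - 4)*(u^2 - 6*u + 9) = (u - 4)*(u - 3)*(u - 3)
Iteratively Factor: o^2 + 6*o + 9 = (o + 3)*(o + 3)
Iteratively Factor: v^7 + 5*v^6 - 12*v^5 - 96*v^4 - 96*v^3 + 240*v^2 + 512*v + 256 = (v + 2)*(v^6 + 3*v^5 - 18*v^4 - 60*v^3 + 24*v^2 + 192*v + 128) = (v + 1)*(v + 2)*(v^5 + 2*v^4 - 20*v^3 - 40*v^2 + 64*v + 128) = (v + 1)*(v + 2)*(v + 4)*(v^4 - 2*v^3 - 12*v^2 + 8*v + 32) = (v + 1)*(v + 2)^2*(v + 4)*(v^3 - 4*v^2 - 4*v + 16) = (v + 1)*(v + 2)^3*(v + 4)*(v^2 - 6*v + 8) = (v - 2)*(v + 1)*(v + 2)^3*(v + 4)*(v - 4)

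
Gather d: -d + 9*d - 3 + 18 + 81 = 8*d + 96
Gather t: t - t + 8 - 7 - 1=0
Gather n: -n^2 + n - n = -n^2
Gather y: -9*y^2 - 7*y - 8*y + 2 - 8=-9*y^2 - 15*y - 6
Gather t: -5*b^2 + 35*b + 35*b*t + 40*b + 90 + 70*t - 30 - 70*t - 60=-5*b^2 + 35*b*t + 75*b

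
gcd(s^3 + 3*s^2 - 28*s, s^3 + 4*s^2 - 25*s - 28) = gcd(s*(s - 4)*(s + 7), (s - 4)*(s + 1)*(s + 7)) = s^2 + 3*s - 28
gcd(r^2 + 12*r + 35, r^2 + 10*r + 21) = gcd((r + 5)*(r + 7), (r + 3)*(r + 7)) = r + 7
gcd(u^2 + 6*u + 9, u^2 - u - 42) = 1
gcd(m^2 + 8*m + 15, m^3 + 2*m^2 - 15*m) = m + 5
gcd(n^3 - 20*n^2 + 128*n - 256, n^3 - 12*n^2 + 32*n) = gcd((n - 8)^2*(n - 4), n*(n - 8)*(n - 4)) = n^2 - 12*n + 32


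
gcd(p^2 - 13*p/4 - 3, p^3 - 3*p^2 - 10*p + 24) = p - 4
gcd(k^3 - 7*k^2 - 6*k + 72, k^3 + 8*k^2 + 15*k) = k + 3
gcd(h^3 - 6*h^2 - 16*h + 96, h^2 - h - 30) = h - 6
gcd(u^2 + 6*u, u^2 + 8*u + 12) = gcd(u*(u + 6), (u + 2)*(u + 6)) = u + 6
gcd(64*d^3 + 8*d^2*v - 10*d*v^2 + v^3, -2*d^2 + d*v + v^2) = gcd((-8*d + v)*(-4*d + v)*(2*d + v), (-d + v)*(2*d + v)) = 2*d + v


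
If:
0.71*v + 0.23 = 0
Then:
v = -0.32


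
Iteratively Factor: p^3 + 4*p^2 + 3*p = (p + 1)*(p^2 + 3*p) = (p + 1)*(p + 3)*(p)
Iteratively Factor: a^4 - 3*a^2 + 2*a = (a - 1)*(a^3 + a^2 - 2*a) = (a - 1)*(a + 2)*(a^2 - a) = (a - 1)^2*(a + 2)*(a)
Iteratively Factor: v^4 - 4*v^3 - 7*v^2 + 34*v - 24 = (v - 4)*(v^3 - 7*v + 6) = (v - 4)*(v - 2)*(v^2 + 2*v - 3) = (v - 4)*(v - 2)*(v - 1)*(v + 3)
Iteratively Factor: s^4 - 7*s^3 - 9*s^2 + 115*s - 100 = (s + 4)*(s^3 - 11*s^2 + 35*s - 25) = (s - 5)*(s + 4)*(s^2 - 6*s + 5) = (s - 5)*(s - 1)*(s + 4)*(s - 5)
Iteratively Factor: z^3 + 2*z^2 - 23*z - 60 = (z + 4)*(z^2 - 2*z - 15) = (z + 3)*(z + 4)*(z - 5)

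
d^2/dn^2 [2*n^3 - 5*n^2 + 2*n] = 12*n - 10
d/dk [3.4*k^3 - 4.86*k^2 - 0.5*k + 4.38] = 10.2*k^2 - 9.72*k - 0.5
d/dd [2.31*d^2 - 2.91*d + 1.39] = 4.62*d - 2.91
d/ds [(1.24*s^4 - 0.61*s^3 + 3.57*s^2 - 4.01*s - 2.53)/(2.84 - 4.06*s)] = (-15.1032*s^4 + 19.0396*s^3 - 19.6914*s^2 + 20.2776*s - 21.6602)/(16.4836*s^2 - 23.0608*s + 8.0656)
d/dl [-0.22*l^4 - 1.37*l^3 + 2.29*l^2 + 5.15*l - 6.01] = -0.88*l^3 - 4.11*l^2 + 4.58*l + 5.15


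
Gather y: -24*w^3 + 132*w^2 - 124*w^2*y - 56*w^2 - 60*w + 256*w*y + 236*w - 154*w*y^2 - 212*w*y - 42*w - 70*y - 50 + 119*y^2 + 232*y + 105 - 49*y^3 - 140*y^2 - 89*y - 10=-24*w^3 + 76*w^2 + 134*w - 49*y^3 + y^2*(-154*w - 21) + y*(-124*w^2 + 44*w + 73) + 45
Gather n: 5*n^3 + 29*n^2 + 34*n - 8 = 5*n^3 + 29*n^2 + 34*n - 8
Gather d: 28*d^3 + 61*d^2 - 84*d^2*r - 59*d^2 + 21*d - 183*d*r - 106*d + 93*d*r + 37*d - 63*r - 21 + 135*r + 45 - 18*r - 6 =28*d^3 + d^2*(2 - 84*r) + d*(-90*r - 48) + 54*r + 18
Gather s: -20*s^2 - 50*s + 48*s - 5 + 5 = -20*s^2 - 2*s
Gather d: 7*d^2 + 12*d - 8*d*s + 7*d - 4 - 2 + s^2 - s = 7*d^2 + d*(19 - 8*s) + s^2 - s - 6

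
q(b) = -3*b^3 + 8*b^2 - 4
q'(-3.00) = -129.00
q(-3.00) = 149.00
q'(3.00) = -33.00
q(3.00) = -13.00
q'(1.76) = 0.28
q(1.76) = 4.43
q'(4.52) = -111.55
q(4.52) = -117.59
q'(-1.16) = -30.67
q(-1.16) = 11.45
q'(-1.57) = -47.30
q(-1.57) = 27.33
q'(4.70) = -123.61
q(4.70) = -138.75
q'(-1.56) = -46.86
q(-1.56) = 26.86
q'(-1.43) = -41.28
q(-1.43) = 21.13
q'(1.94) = -2.83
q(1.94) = 4.20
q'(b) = -9*b^2 + 16*b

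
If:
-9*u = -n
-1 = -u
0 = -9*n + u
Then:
No Solution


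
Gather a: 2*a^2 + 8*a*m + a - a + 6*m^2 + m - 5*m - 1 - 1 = 2*a^2 + 8*a*m + 6*m^2 - 4*m - 2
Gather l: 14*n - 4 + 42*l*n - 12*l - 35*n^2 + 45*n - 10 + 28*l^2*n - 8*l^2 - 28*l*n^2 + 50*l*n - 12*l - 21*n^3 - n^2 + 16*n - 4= l^2*(28*n - 8) + l*(-28*n^2 + 92*n - 24) - 21*n^3 - 36*n^2 + 75*n - 18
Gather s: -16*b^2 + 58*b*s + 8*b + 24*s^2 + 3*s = -16*b^2 + 8*b + 24*s^2 + s*(58*b + 3)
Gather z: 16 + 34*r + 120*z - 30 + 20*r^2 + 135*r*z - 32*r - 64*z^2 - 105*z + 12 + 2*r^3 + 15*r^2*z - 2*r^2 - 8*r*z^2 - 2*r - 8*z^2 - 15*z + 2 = 2*r^3 + 18*r^2 + z^2*(-8*r - 72) + z*(15*r^2 + 135*r)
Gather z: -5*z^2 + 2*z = -5*z^2 + 2*z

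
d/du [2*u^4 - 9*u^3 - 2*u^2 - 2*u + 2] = 8*u^3 - 27*u^2 - 4*u - 2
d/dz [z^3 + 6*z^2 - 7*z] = 3*z^2 + 12*z - 7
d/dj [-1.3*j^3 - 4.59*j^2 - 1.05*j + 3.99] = -3.9*j^2 - 9.18*j - 1.05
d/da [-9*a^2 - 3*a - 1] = -18*a - 3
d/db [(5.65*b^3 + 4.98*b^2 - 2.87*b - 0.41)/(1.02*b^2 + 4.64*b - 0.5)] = (5.763*b^4 + 52.432*b^3 + 17.5596*b^2 - 4.1436*b + 3.3374)/(1.0404*b^4 + 9.4656*b^3 + 20.5096*b^2 - 4.64*b + 0.25)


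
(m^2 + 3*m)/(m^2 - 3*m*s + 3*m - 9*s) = m/(m - 3*s)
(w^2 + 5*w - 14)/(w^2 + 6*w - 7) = (w - 2)/(w - 1)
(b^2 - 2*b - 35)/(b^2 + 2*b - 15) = (b - 7)/(b - 3)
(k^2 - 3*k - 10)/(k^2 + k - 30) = (k + 2)/(k + 6)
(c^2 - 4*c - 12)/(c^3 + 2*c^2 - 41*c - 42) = (c + 2)/(c^2 + 8*c + 7)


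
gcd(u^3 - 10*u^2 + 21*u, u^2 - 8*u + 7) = u - 7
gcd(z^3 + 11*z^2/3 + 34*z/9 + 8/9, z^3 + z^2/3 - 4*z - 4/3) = z^2 + 7*z/3 + 2/3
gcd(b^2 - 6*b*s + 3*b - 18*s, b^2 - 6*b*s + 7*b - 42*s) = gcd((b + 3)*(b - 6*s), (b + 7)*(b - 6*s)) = -b + 6*s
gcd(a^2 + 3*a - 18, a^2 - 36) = a + 6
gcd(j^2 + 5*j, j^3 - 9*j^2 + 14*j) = j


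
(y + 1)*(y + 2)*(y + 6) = y^3 + 9*y^2 + 20*y + 12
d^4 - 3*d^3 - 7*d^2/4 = d^2*(d - 7/2)*(d + 1/2)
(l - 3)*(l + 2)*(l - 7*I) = l^3 - l^2 - 7*I*l^2 - 6*l + 7*I*l + 42*I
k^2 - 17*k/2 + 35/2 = (k - 5)*(k - 7/2)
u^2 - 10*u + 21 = (u - 7)*(u - 3)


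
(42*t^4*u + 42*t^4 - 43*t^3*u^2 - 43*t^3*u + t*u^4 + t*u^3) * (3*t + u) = 126*t^5*u + 126*t^5 - 87*t^4*u^2 - 87*t^4*u - 43*t^3*u^3 - 43*t^3*u^2 + 3*t^2*u^4 + 3*t^2*u^3 + t*u^5 + t*u^4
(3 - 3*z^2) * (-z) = 3*z^3 - 3*z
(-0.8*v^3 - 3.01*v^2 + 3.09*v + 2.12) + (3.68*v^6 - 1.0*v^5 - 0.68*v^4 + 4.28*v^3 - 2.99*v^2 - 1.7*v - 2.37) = 3.68*v^6 - 1.0*v^5 - 0.68*v^4 + 3.48*v^3 - 6.0*v^2 + 1.39*v - 0.25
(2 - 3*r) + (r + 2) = 4 - 2*r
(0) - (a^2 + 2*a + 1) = -a^2 - 2*a - 1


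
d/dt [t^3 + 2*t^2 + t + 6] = 3*t^2 + 4*t + 1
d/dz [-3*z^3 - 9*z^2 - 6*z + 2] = -9*z^2 - 18*z - 6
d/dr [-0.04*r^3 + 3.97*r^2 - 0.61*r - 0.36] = -0.12*r^2 + 7.94*r - 0.61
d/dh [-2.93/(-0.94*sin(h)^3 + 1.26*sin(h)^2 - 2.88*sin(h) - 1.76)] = (-8.2626*sin(h)^2 + 7.3836*sin(h) - 8.4384)*cos(h)/(0.94*sin(h)^3 - 1.26*sin(h)^2 + 2.88*sin(h) + 1.76)^2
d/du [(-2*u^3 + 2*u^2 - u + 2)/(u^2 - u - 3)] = (-2*u^4 + 4*u^3 + 17*u^2 - 16*u + 5)/(u^4 - 2*u^3 - 5*u^2 + 6*u + 9)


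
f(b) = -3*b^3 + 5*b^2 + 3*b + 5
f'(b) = -9*b^2 + 10*b + 3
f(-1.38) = 18.27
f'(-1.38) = -27.94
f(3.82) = -77.81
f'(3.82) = -90.13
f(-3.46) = 178.74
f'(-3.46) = -139.34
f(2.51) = -3.41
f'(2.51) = -28.60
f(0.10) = 5.35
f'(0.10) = 3.91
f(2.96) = -20.12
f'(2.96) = -46.25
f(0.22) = 5.87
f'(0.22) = 4.76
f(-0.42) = 4.84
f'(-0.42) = -2.79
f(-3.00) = 122.00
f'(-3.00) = -108.00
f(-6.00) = 815.00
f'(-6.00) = -381.00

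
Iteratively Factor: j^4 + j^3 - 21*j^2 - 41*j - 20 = (j + 4)*(j^3 - 3*j^2 - 9*j - 5) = (j + 1)*(j + 4)*(j^2 - 4*j - 5) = (j - 5)*(j + 1)*(j + 4)*(j + 1)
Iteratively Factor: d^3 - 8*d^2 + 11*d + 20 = (d - 5)*(d^2 - 3*d - 4) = (d - 5)*(d - 4)*(d + 1)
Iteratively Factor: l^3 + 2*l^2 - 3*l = (l)*(l^2 + 2*l - 3) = l*(l - 1)*(l + 3)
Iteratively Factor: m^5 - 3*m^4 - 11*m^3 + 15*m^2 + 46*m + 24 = (m - 3)*(m^4 - 11*m^2 - 18*m - 8) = (m - 3)*(m + 1)*(m^3 - m^2 - 10*m - 8) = (m - 3)*(m + 1)^2*(m^2 - 2*m - 8) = (m - 3)*(m + 1)^2*(m + 2)*(m - 4)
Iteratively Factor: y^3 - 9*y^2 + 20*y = (y - 4)*(y^2 - 5*y) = y*(y - 4)*(y - 5)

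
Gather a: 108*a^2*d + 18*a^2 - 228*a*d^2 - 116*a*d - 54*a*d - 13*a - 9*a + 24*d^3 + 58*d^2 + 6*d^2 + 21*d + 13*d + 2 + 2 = a^2*(108*d + 18) + a*(-228*d^2 - 170*d - 22) + 24*d^3 + 64*d^2 + 34*d + 4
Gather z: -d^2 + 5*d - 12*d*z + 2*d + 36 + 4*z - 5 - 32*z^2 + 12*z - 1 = -d^2 + 7*d - 32*z^2 + z*(16 - 12*d) + 30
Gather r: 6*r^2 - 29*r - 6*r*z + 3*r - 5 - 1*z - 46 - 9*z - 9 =6*r^2 + r*(-6*z - 26) - 10*z - 60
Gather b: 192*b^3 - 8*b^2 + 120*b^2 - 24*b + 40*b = 192*b^3 + 112*b^2 + 16*b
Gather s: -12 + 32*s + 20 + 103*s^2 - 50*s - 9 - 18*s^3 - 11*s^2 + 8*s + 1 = -18*s^3 + 92*s^2 - 10*s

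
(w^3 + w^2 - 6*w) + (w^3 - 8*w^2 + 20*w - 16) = 2*w^3 - 7*w^2 + 14*w - 16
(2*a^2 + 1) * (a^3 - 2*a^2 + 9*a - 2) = 2*a^5 - 4*a^4 + 19*a^3 - 6*a^2 + 9*a - 2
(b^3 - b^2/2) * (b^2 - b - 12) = b^5 - 3*b^4/2 - 23*b^3/2 + 6*b^2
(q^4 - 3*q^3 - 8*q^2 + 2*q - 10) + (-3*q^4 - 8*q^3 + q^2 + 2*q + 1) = -2*q^4 - 11*q^3 - 7*q^2 + 4*q - 9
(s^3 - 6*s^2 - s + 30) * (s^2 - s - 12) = s^5 - 7*s^4 - 7*s^3 + 103*s^2 - 18*s - 360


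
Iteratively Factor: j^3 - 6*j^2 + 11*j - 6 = (j - 3)*(j^2 - 3*j + 2) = (j - 3)*(j - 2)*(j - 1)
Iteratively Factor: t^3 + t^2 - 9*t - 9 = (t + 1)*(t^2 - 9) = (t + 1)*(t + 3)*(t - 3)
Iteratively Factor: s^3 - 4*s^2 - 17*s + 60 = (s + 4)*(s^2 - 8*s + 15) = (s - 5)*(s + 4)*(s - 3)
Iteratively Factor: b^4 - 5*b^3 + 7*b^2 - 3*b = (b - 3)*(b^3 - 2*b^2 + b) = (b - 3)*(b - 1)*(b^2 - b) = (b - 3)*(b - 1)^2*(b)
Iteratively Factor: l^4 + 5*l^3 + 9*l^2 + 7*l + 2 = (l + 1)*(l^3 + 4*l^2 + 5*l + 2) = (l + 1)^2*(l^2 + 3*l + 2) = (l + 1)^2*(l + 2)*(l + 1)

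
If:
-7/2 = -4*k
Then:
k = 7/8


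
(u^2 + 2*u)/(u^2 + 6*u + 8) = u/(u + 4)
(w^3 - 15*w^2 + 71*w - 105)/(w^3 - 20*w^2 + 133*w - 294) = (w^2 - 8*w + 15)/(w^2 - 13*w + 42)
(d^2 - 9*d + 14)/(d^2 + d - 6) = (d - 7)/(d + 3)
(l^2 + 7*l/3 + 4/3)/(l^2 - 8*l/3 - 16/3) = (l + 1)/(l - 4)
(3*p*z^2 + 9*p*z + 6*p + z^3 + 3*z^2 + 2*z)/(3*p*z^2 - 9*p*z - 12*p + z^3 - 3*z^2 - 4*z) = (z + 2)/(z - 4)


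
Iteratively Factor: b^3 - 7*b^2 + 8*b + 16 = (b + 1)*(b^2 - 8*b + 16) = (b - 4)*(b + 1)*(b - 4)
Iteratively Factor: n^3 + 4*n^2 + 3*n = (n + 3)*(n^2 + n) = n*(n + 3)*(n + 1)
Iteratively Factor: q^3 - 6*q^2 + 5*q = (q)*(q^2 - 6*q + 5) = q*(q - 1)*(q - 5)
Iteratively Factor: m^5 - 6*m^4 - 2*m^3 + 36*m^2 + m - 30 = (m + 1)*(m^4 - 7*m^3 + 5*m^2 + 31*m - 30) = (m - 5)*(m + 1)*(m^3 - 2*m^2 - 5*m + 6) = (m - 5)*(m + 1)*(m + 2)*(m^2 - 4*m + 3) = (m - 5)*(m - 1)*(m + 1)*(m + 2)*(m - 3)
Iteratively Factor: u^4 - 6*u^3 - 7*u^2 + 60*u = (u - 5)*(u^3 - u^2 - 12*u) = u*(u - 5)*(u^2 - u - 12) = u*(u - 5)*(u + 3)*(u - 4)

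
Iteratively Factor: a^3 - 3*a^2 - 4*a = (a - 4)*(a^2 + a) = a*(a - 4)*(a + 1)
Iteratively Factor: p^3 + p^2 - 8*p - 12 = (p + 2)*(p^2 - p - 6) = (p - 3)*(p + 2)*(p + 2)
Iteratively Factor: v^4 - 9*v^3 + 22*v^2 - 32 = (v - 4)*(v^3 - 5*v^2 + 2*v + 8) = (v - 4)*(v - 2)*(v^2 - 3*v - 4) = (v - 4)^2*(v - 2)*(v + 1)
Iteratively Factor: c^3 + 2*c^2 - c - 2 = (c + 2)*(c^2 - 1) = (c - 1)*(c + 2)*(c + 1)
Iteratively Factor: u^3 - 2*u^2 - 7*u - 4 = (u - 4)*(u^2 + 2*u + 1) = (u - 4)*(u + 1)*(u + 1)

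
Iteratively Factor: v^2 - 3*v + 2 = (v - 1)*(v - 2)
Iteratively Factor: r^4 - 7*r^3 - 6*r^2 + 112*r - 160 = (r - 4)*(r^3 - 3*r^2 - 18*r + 40) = (r - 4)*(r - 2)*(r^2 - r - 20) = (r - 5)*(r - 4)*(r - 2)*(r + 4)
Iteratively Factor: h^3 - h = (h + 1)*(h^2 - h) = h*(h + 1)*(h - 1)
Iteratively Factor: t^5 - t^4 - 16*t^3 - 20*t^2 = (t)*(t^4 - t^3 - 16*t^2 - 20*t) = t*(t + 2)*(t^3 - 3*t^2 - 10*t) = t^2*(t + 2)*(t^2 - 3*t - 10) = t^2*(t + 2)^2*(t - 5)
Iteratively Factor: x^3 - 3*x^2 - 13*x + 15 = (x - 5)*(x^2 + 2*x - 3) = (x - 5)*(x - 1)*(x + 3)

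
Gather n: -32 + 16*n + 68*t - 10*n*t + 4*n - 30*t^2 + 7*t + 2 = n*(20 - 10*t) - 30*t^2 + 75*t - 30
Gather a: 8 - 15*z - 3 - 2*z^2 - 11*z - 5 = -2*z^2 - 26*z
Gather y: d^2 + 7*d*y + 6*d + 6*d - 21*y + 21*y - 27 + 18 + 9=d^2 + 7*d*y + 12*d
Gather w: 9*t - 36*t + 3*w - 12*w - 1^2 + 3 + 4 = -27*t - 9*w + 6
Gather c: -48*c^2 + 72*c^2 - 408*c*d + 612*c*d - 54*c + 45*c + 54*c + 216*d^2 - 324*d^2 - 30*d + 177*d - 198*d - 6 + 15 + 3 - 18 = 24*c^2 + c*(204*d + 45) - 108*d^2 - 51*d - 6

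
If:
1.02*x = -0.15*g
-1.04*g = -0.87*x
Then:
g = 0.00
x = 0.00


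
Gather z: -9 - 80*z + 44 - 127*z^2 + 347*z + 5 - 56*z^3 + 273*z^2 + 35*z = -56*z^3 + 146*z^2 + 302*z + 40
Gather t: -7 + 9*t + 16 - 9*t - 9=0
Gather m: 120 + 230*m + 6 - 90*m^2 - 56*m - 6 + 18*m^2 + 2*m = -72*m^2 + 176*m + 120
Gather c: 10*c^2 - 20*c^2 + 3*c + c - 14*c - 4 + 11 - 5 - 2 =-10*c^2 - 10*c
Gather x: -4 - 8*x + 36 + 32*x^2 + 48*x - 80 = 32*x^2 + 40*x - 48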